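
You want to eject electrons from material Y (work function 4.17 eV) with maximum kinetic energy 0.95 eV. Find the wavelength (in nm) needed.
242.16 nm

From Einstein's equation: KE_max = hc/λ - φ

Rearranging for λ:
hc/λ = KE_max + φ
λ = hc/(KE_max + φ)

Required photon energy:
E_photon = KE_max + φ = 0.95 + 4.17 = 5.12 eV

Required wavelength:
λ = hc/E_photon = (6.626×10⁻³⁴)(3×10⁸) / (5.12 × 1.602×10⁻¹⁹)
λ = 242.16 nm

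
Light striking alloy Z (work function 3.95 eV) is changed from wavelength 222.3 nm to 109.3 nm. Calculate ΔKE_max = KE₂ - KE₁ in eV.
5.7661 eV

Using Einstein's equation: KE_max = hc/λ - φ

For λ₁ = 222.3 nm:
KE₁ = hc/λ₁ - φ = 5.5773 - 3.95 = 1.6273 eV

For λ₂ = 109.3 nm:
KE₂ = hc/λ₂ - φ = 11.3435 - 3.95 = 7.3935 eV

Change in KE:
ΔKE = KE₂ - KE₁ = 7.3935 - 1.6273 = 5.7661 eV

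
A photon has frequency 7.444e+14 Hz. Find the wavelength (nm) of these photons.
402.73 nm

Using the wave equation: c = fλ

Solving for wavelength:
λ = c/f = (3×10⁸ m/s) / (7.444e+14 Hz)
λ = 402.73 nm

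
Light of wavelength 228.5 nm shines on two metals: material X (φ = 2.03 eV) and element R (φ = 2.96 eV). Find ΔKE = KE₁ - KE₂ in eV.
0.9300 eV

Using KE_max = hc/λ - φ for each metal:

Photon energy: E = hc/λ = 5.4260 eV

For material X (φ₁ = 2.03 eV):
KE₁ = E - φ₁ = 5.4260 - 2.03 = 3.3960 eV

For element R (φ₂ = 2.96 eV):
KE₂ = E - φ₂ = 5.4260 - 2.96 = 2.4660 eV

Difference:
ΔKE = KE₁ - KE₂ = 3.3960 - 2.4660 = 0.9300 eV

Note: The difference equals the difference in work functions: 2.96 - 2.03 = 0.93 eV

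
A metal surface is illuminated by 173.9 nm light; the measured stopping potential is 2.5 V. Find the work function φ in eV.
4.63 eV

The stopping potential gives the maximum kinetic energy: KE_max = eV_s = 2.5 eV

From Einstein's photoelectric equation: KE_max = hc/λ - φ
Rearranging: φ = hc/λ - KE_max

Calculate photon energy:
E_photon = hc/λ = (6.626×10⁻³⁴ J·s)(3×10⁸ m/s) / (173.9×10⁻⁹ m) = 7.1296 eV

Therefore:
φ = 7.1296 - 2.5 = 4.63 eV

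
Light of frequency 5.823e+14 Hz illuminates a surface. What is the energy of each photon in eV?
2.4082 eV

Using E = hf:

E = hf = (6.626×10⁻³⁴ J·s)(5.823e+14 Hz)
E = 2.4082 eV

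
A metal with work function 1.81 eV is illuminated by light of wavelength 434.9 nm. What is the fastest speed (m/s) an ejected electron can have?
6.0509e+05 m/s

First, find the maximum kinetic energy:
E_photon = hc/λ = 2.8509 eV
KE_max = E_photon - φ = 2.8509 - 1.81 = 1.0409 eV

Convert to Joules: KE_max = 1.0409 × 1.602×10⁻¹⁹ J = 1.6677e-19 J

Then use KE = ½mv² to find velocity:
v = √(2·KE/m) = √(2 × 1.6677e-19 J / 9.109e-31 kg)
v = 6.0509e+05 m/s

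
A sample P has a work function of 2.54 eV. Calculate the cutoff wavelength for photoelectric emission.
488.13 nm

The threshold wavelength is when the photon energy equals the work function:
hc/λ₀ = φ

Solving for λ₀:
λ₀ = hc/φ = (6.626×10⁻³⁴ J·s)(3×10⁸ m/s) / (2.54 eV × 1.602×10⁻¹⁹ J/eV)
λ₀ = 488.13 nm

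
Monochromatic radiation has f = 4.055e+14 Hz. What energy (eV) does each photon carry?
1.6770 eV

Using E = hf:

E = hf = (6.626×10⁻³⁴ J·s)(4.055e+14 Hz)
E = 1.6770 eV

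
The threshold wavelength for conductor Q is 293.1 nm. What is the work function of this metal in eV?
4.23 eV

At the threshold wavelength, photon energy equals work function:
φ = hc/λ₀

Calculating:
φ = (6.626×10⁻³⁴ J·s)(3×10⁸ m/s) / (293.1×10⁻⁹ m)
φ = 4.23 eV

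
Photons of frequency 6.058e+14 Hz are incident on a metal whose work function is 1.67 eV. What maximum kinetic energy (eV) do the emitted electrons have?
0.8354 eV

Using Einstein's photoelectric equation: KE_max = hf - φ

First, calculate the photon energy:
E_photon = hf = (6.626×10⁻³⁴ J·s)(6.058e+14 Hz)
E_photon = 2.5054 eV

Then, the maximum kinetic energy:
KE_max = E_photon - φ = 2.5054 eV - 1.67 eV = 0.8354 eV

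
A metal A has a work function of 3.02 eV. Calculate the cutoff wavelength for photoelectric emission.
410.54 nm

The threshold wavelength is when the photon energy equals the work function:
hc/λ₀ = φ

Solving for λ₀:
λ₀ = hc/φ = (6.626×10⁻³⁴ J·s)(3×10⁸ m/s) / (3.02 eV × 1.602×10⁻¹⁹ J/eV)
λ₀ = 410.54 nm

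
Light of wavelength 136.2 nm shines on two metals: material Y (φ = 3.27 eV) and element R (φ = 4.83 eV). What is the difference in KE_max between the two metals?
1.5600 eV

Using KE_max = hc/λ - φ for each metal:

Photon energy: E = hc/λ = 9.1031 eV

For material Y (φ₁ = 3.27 eV):
KE₁ = E - φ₁ = 9.1031 - 3.27 = 5.8331 eV

For element R (φ₂ = 4.83 eV):
KE₂ = E - φ₂ = 9.1031 - 4.83 = 4.2731 eV

Difference:
ΔKE = KE₁ - KE₂ = 5.8331 - 4.2731 = 1.5600 eV

Note: The difference equals the difference in work functions: 4.83 - 3.27 = 1.56 eV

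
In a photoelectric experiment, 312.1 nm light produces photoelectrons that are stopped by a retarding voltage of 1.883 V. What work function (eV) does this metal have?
2.09 eV

The stopping potential gives the maximum kinetic energy: KE_max = eV_s = 1.883 eV

From Einstein's photoelectric equation: KE_max = hc/λ - φ
Rearranging: φ = hc/λ - KE_max

Calculate photon energy:
E_photon = hc/λ = (6.626×10⁻³⁴ J·s)(3×10⁸ m/s) / (312.1×10⁻⁹ m) = 3.9726 eV

Therefore:
φ = 3.9726 - 1.883 = 2.09 eV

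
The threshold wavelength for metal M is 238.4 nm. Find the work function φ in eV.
5.20 eV

At the threshold wavelength, photon energy equals work function:
φ = hc/λ₀

Calculating:
φ = (6.626×10⁻³⁴ J·s)(3×10⁸ m/s) / (238.4×10⁻⁹ m)
φ = 5.20 eV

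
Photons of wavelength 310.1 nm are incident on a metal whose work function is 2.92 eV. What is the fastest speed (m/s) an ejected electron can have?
6.1585e+05 m/s

First, find the maximum kinetic energy:
E_photon = hc/λ = 3.9982 eV
KE_max = E_photon - φ = 3.9982 - 2.92 = 1.0782 eV

Convert to Joules: KE_max = 1.0782 × 1.602×10⁻¹⁹ J = 1.7275e-19 J

Then use KE = ½mv² to find velocity:
v = √(2·KE/m) = √(2 × 1.7275e-19 J / 9.109e-31 kg)
v = 6.1585e+05 m/s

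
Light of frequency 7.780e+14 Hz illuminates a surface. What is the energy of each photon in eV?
3.2175 eV

Using E = hf:

E = hf = (6.626×10⁻³⁴ J·s)(7.780e+14 Hz)
E = 3.2175 eV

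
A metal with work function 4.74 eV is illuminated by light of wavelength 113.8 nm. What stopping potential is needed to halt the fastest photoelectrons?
6.1549 V

The stopping potential V_s satisfies: eV_s = KE_max

First, find KE_max using Einstein's equation:
E_photon = hc/λ = 10.8949 eV
KE_max = E_photon - φ = 10.8949 - 4.74 = 6.1549 eV

Since eV_s = KE_max:
V_s = KE_max/e = 6.1549 V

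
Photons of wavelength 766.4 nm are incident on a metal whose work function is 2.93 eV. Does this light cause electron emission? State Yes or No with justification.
No

For photoemission, the photon energy must exceed the work function.

Photon energy: E = hc/λ = 1.6177 eV
Work function: φ = 2.93 eV

Since E_photon (1.6177 eV) < φ (2.93 eV), photoemission will NOT occur.
The threshold wavelength is λ₀ = hc/φ = 423.2 nm.
Since 766.4 nm > 423.2 nm, the photons lack sufficient energy.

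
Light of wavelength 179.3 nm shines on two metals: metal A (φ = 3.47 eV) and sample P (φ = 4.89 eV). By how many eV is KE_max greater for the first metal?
1.4200 eV

Using KE_max = hc/λ - φ for each metal:

Photon energy: E = hc/λ = 6.9149 eV

For metal A (φ₁ = 3.47 eV):
KE₁ = E - φ₁ = 6.9149 - 3.47 = 3.4449 eV

For sample P (φ₂ = 4.89 eV):
KE₂ = E - φ₂ = 6.9149 - 4.89 = 2.0249 eV

Difference:
ΔKE = KE₁ - KE₂ = 3.4449 - 2.0249 = 1.4200 eV

Note: The difference equals the difference in work functions: 4.89 - 3.47 = 1.42 eV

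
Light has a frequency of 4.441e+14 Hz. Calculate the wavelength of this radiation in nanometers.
675.06 nm

Using the wave equation: c = fλ

Solving for wavelength:
λ = c/f = (3×10⁸ m/s) / (4.441e+14 Hz)
λ = 675.06 nm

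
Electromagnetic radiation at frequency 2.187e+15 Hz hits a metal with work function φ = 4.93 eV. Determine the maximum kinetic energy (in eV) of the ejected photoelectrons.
4.1147 eV

Using Einstein's photoelectric equation: KE_max = hf - φ

First, calculate the photon energy:
E_photon = hf = (6.626×10⁻³⁴ J·s)(2.187e+15 Hz)
E_photon = 9.0447 eV

Then, the maximum kinetic energy:
KE_max = E_photon - φ = 9.0447 eV - 4.93 eV = 4.1147 eV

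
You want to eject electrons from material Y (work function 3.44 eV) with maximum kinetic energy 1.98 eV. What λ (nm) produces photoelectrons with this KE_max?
228.75 nm

From Einstein's equation: KE_max = hc/λ - φ

Rearranging for λ:
hc/λ = KE_max + φ
λ = hc/(KE_max + φ)

Required photon energy:
E_photon = KE_max + φ = 1.98 + 3.44 = 5.42 eV

Required wavelength:
λ = hc/E_photon = (6.626×10⁻³⁴)(3×10⁸) / (5.42 × 1.602×10⁻¹⁹)
λ = 228.75 nm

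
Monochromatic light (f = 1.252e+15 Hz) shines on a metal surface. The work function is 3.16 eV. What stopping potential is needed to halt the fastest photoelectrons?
2.0179 V

The stopping potential V_s satisfies: eV_s = KE_max

First, find KE_max using Einstein's equation:
E_photon = hf = (6.626×10⁻³⁴ J·s)(1.252e+15 Hz) = 5.1779 eV
KE_max = E_photon - φ = 5.1779 - 3.16 = 2.0179 eV

Since eV_s = KE_max:
V_s = KE_max/e = 2.0179 V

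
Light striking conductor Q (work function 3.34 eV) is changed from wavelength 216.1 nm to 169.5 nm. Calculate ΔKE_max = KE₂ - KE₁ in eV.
1.5773 eV

Using Einstein's equation: KE_max = hc/λ - φ

For λ₁ = 216.1 nm:
KE₁ = hc/λ₁ - φ = 5.7374 - 3.34 = 2.3974 eV

For λ₂ = 169.5 nm:
KE₂ = hc/λ₂ - φ = 7.3147 - 3.34 = 3.9747 eV

Change in KE:
ΔKE = KE₂ - KE₁ = 3.9747 - 2.3974 = 1.5773 eV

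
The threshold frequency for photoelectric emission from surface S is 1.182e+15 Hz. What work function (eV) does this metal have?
4.89 eV

At the threshold frequency, photon energy equals work function:
φ = hf₀

Calculating:
φ = (6.626×10⁻³⁴ J·s)(1.182e+15 Hz)
φ = 4.89 eV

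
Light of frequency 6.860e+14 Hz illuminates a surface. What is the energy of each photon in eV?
2.8371 eV

Using E = hf:

E = hf = (6.626×10⁻³⁴ J·s)(6.860e+14 Hz)
E = 2.8371 eV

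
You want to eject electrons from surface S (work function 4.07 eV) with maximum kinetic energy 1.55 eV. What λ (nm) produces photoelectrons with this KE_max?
220.61 nm

From Einstein's equation: KE_max = hc/λ - φ

Rearranging for λ:
hc/λ = KE_max + φ
λ = hc/(KE_max + φ)

Required photon energy:
E_photon = KE_max + φ = 1.55 + 4.07 = 5.62 eV

Required wavelength:
λ = hc/E_photon = (6.626×10⁻³⁴)(3×10⁸) / (5.62 × 1.602×10⁻¹⁹)
λ = 220.61 nm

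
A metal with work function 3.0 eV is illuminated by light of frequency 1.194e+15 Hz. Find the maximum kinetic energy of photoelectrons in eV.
1.9380 eV

Using Einstein's photoelectric equation: KE_max = hf - φ

First, calculate the photon energy:
E_photon = hf = (6.626×10⁻³⁴ J·s)(1.194e+15 Hz)
E_photon = 4.9380 eV

Then, the maximum kinetic energy:
KE_max = E_photon - φ = 4.9380 eV - 3.0 eV = 1.9380 eV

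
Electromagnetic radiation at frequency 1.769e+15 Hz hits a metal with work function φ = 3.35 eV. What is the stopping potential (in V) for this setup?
3.9660 V

The stopping potential V_s satisfies: eV_s = KE_max

First, find KE_max using Einstein's equation:
E_photon = hf = (6.626×10⁻³⁴ J·s)(1.769e+15 Hz) = 7.3160 eV
KE_max = E_photon - φ = 7.3160 - 3.35 = 3.9660 eV

Since eV_s = KE_max:
V_s = KE_max/e = 3.9660 V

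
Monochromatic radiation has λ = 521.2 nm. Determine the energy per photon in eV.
2.3788 eV

Using E = hf = hc/λ:

E = hc/λ = (6.626×10⁻³⁴ J·s)(3×10⁸ m/s) / (521.2×10⁻⁹ m)
E = 2.3788 eV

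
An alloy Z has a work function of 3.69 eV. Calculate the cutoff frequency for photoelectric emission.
8.9224e+14 Hz

The threshold frequency is when the photon energy equals the work function:
hf₀ = φ

Solving for f₀:
f₀ = φ/h = (3.69 eV × 1.602×10⁻¹⁹ J/eV) / (6.626×10⁻³⁴ J·s)
f₀ = 8.9224e+14 Hz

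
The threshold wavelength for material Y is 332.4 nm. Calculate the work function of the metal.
3.73 eV

At the threshold wavelength, photon energy equals work function:
φ = hc/λ₀

Calculating:
φ = (6.626×10⁻³⁴ J·s)(3×10⁸ m/s) / (332.4×10⁻⁹ m)
φ = 3.73 eV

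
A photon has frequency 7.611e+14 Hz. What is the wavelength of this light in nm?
393.89 nm

Using the wave equation: c = fλ

Solving for wavelength:
λ = c/f = (3×10⁸ m/s) / (7.611e+14 Hz)
λ = 393.89 nm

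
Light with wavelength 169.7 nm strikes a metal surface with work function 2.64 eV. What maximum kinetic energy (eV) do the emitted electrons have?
4.6661 eV

Using Einstein's photoelectric equation: KE_max = hf - φ = hc/λ - φ

First, calculate the photon energy:
E_photon = hc/λ = (6.626×10⁻³⁴ J·s)(3×10⁸ m/s) / (169.7×10⁻⁹ m)
E_photon = 7.3061 eV

Then, the maximum kinetic energy:
KE_max = E_photon - φ = 7.3061 eV - 2.64 eV = 4.6661 eV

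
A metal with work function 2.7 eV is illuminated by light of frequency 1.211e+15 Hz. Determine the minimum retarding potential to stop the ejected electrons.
2.3083 V

The stopping potential V_s satisfies: eV_s = KE_max

First, find KE_max using Einstein's equation:
E_photon = hf = (6.626×10⁻³⁴ J·s)(1.211e+15 Hz) = 5.0083 eV
KE_max = E_photon - φ = 5.0083 - 2.7 = 2.3083 eV

Since eV_s = KE_max:
V_s = KE_max/e = 2.3083 V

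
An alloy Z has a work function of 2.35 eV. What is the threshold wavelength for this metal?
527.59 nm

The threshold wavelength is when the photon energy equals the work function:
hc/λ₀ = φ

Solving for λ₀:
λ₀ = hc/φ = (6.626×10⁻³⁴ J·s)(3×10⁸ m/s) / (2.35 eV × 1.602×10⁻¹⁹ J/eV)
λ₀ = 527.59 nm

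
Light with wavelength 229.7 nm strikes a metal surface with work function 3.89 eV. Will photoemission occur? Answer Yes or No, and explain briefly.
Yes

For photoemission, the photon energy must exceed the work function.

Photon energy: E = hc/λ = 5.3977 eV
Work function: φ = 3.89 eV

Since E_photon (5.3977 eV) > φ (3.89 eV), photoemission WILL occur.
The threshold wavelength is λ₀ = hc/φ = 318.7 nm.
Since 229.7 nm < 318.7 nm, the light has sufficient energy.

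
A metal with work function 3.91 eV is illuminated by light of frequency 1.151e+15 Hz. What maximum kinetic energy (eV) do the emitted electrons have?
0.8502 eV

Using Einstein's photoelectric equation: KE_max = hf - φ

First, calculate the photon energy:
E_photon = hf = (6.626×10⁻³⁴ J·s)(1.151e+15 Hz)
E_photon = 4.7602 eV

Then, the maximum kinetic energy:
KE_max = E_photon - φ = 4.7602 eV - 3.91 eV = 0.8502 eV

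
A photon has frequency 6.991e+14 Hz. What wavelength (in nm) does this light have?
428.83 nm

Using the wave equation: c = fλ

Solving for wavelength:
λ = c/f = (3×10⁸ m/s) / (6.991e+14 Hz)
λ = 428.83 nm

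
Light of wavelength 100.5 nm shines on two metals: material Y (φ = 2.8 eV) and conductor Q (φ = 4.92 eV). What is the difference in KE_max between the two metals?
2.1200 eV

Using KE_max = hc/λ - φ for each metal:

Photon energy: E = hc/λ = 12.3367 eV

For material Y (φ₁ = 2.8 eV):
KE₁ = E - φ₁ = 12.3367 - 2.8 = 9.5367 eV

For conductor Q (φ₂ = 4.92 eV):
KE₂ = E - φ₂ = 12.3367 - 4.92 = 7.4167 eV

Difference:
ΔKE = KE₁ - KE₂ = 9.5367 - 7.4167 = 2.1200 eV

Note: The difference equals the difference in work functions: 4.92 - 2.8 = 2.12 eV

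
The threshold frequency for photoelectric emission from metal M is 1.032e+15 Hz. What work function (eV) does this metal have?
4.27 eV

At the threshold frequency, photon energy equals work function:
φ = hf₀

Calculating:
φ = (6.626×10⁻³⁴ J·s)(1.032e+15 Hz)
φ = 4.27 eV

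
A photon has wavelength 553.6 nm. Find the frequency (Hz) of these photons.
5.4153e+14 Hz

Using the wave equation: c = fλ

Solving for frequency:
f = c/λ = (3×10⁸ m/s) / (553.6×10⁻⁹ m)
f = 5.4153e+14 Hz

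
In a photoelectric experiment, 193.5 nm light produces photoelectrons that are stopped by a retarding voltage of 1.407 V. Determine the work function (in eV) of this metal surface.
5.00 eV

The stopping potential gives the maximum kinetic energy: KE_max = eV_s = 1.407 eV

From Einstein's photoelectric equation: KE_max = hc/λ - φ
Rearranging: φ = hc/λ - KE_max

Calculate photon energy:
E_photon = hc/λ = (6.626×10⁻³⁴ J·s)(3×10⁸ m/s) / (193.5×10⁻⁹ m) = 6.4075 eV

Therefore:
φ = 6.4075 - 1.407 = 5.00 eV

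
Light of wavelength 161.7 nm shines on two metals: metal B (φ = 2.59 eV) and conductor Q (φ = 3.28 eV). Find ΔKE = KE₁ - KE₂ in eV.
0.6900 eV

Using KE_max = hc/λ - φ for each metal:

Photon energy: E = hc/λ = 7.6675 eV

For metal B (φ₁ = 2.59 eV):
KE₁ = E - φ₁ = 7.6675 - 2.59 = 5.0775 eV

For conductor Q (φ₂ = 3.28 eV):
KE₂ = E - φ₂ = 7.6675 - 3.28 = 4.3875 eV

Difference:
ΔKE = KE₁ - KE₂ = 5.0775 - 4.3875 = 0.6900 eV

Note: The difference equals the difference in work functions: 3.28 - 2.59 = 0.69 eV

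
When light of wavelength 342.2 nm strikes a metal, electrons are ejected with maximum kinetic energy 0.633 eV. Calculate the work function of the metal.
2.99 eV

From Einstein's photoelectric equation: KE_max = hf - φ = hc/λ - φ

Rearranging for φ:
φ = hc/λ - KE_max

Calculate photon energy:
E_photon = hc/λ = 3.6232 eV

Therefore:
φ = 3.6232 - 0.633 = 2.99 eV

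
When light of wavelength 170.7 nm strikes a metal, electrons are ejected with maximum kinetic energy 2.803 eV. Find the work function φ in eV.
4.46 eV

From Einstein's photoelectric equation: KE_max = hf - φ = hc/λ - φ

Rearranging for φ:
φ = hc/λ - KE_max

Calculate photon energy:
E_photon = hc/λ = 7.2633 eV

Therefore:
φ = 7.2633 - 2.803 = 4.46 eV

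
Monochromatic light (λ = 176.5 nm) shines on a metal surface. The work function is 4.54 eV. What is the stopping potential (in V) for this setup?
2.4846 V

The stopping potential V_s satisfies: eV_s = KE_max

First, find KE_max using Einstein's equation:
E_photon = hc/λ = 7.0246 eV
KE_max = E_photon - φ = 7.0246 - 4.54 = 2.4846 eV

Since eV_s = KE_max:
V_s = KE_max/e = 2.4846 V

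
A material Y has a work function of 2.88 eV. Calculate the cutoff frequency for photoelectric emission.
6.9638e+14 Hz

The threshold frequency is when the photon energy equals the work function:
hf₀ = φ

Solving for f₀:
f₀ = φ/h = (2.88 eV × 1.602×10⁻¹⁹ J/eV) / (6.626×10⁻³⁴ J·s)
f₀ = 6.9638e+14 Hz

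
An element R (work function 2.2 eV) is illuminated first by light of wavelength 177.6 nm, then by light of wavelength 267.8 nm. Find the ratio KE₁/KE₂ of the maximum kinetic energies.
1.9677

Using Einstein's equation: KE_max = hc/λ - φ

For λ₁ = 177.6 nm:
E₁ = hc/λ₁ = 6.9811 eV
KE₁ = E₁ - φ = 6.9811 - 2.2 = 4.7811 eV

For λ₂ = 267.8 nm:
E₂ = hc/λ₂ = 4.6297 eV
KE₂ = E₂ - φ = 4.6297 - 2.2 = 2.4297 eV

Ratio: KE₁/KE₂ = 4.7811/2.4297 = 1.9677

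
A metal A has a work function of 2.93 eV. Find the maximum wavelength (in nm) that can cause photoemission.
423.15 nm

The threshold wavelength is when the photon energy equals the work function:
hc/λ₀ = φ

Solving for λ₀:
λ₀ = hc/φ = (6.626×10⁻³⁴ J·s)(3×10⁸ m/s) / (2.93 eV × 1.602×10⁻¹⁹ J/eV)
λ₀ = 423.15 nm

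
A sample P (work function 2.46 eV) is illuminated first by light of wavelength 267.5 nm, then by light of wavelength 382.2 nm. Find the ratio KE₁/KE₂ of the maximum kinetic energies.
2.7743

Using Einstein's equation: KE_max = hc/λ - φ

For λ₁ = 267.5 nm:
E₁ = hc/λ₁ = 4.6349 eV
KE₁ = E₁ - φ = 4.6349 - 2.46 = 2.1749 eV

For λ₂ = 382.2 nm:
E₂ = hc/λ₂ = 3.2440 eV
KE₂ = E₂ - φ = 3.2440 - 2.46 = 0.7840 eV

Ratio: KE₁/KE₂ = 2.1749/0.7840 = 2.7743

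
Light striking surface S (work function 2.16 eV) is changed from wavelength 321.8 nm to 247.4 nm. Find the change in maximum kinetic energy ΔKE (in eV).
1.1587 eV

Using Einstein's equation: KE_max = hc/λ - φ

For λ₁ = 321.8 nm:
KE₁ = hc/λ₁ - φ = 3.8528 - 2.16 = 1.6928 eV

For λ₂ = 247.4 nm:
KE₂ = hc/λ₂ - φ = 5.0115 - 2.16 = 2.8515 eV

Change in KE:
ΔKE = KE₂ - KE₁ = 2.8515 - 1.6928 = 1.1587 eV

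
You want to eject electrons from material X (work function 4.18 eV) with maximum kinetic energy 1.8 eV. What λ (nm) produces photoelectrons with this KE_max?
207.33 nm

From Einstein's equation: KE_max = hc/λ - φ

Rearranging for λ:
hc/λ = KE_max + φ
λ = hc/(KE_max + φ)

Required photon energy:
E_photon = KE_max + φ = 1.8 + 4.18 = 5.98 eV

Required wavelength:
λ = hc/E_photon = (6.626×10⁻³⁴)(3×10⁸) / (5.98 × 1.602×10⁻¹⁹)
λ = 207.33 nm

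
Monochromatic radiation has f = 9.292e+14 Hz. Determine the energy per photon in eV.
3.8429 eV

Using E = hf:

E = hf = (6.626×10⁻³⁴ J·s)(9.292e+14 Hz)
E = 3.8429 eV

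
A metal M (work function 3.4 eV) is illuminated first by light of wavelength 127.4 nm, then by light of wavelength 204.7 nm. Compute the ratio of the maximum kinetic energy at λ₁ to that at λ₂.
2.3832

Using Einstein's equation: KE_max = hc/λ - φ

For λ₁ = 127.4 nm:
E₁ = hc/λ₁ = 9.7319 eV
KE₁ = E₁ - φ = 9.7319 - 3.4 = 6.3319 eV

For λ₂ = 204.7 nm:
E₂ = hc/λ₂ = 6.0569 eV
KE₂ = E₂ - φ = 6.0569 - 3.4 = 2.6569 eV

Ratio: KE₁/KE₂ = 6.3319/2.6569 = 2.3832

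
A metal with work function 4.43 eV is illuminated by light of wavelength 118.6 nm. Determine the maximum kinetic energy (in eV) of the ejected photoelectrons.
6.0240 eV

Using Einstein's photoelectric equation: KE_max = hf - φ = hc/λ - φ

First, calculate the photon energy:
E_photon = hc/λ = (6.626×10⁻³⁴ J·s)(3×10⁸ m/s) / (118.6×10⁻⁹ m)
E_photon = 10.4540 eV

Then, the maximum kinetic energy:
KE_max = E_photon - φ = 10.4540 eV - 4.43 eV = 6.0240 eV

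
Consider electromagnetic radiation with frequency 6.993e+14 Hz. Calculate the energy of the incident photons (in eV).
2.8921 eV

Using E = hf:

E = hf = (6.626×10⁻³⁴ J·s)(6.993e+14 Hz)
E = 2.8921 eV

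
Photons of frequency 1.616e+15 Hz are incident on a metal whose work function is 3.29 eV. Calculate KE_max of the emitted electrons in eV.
3.3932 eV

Using Einstein's photoelectric equation: KE_max = hf - φ

First, calculate the photon energy:
E_photon = hf = (6.626×10⁻³⁴ J·s)(1.616e+15 Hz)
E_photon = 6.6832 eV

Then, the maximum kinetic energy:
KE_max = E_photon - φ = 6.6832 eV - 3.29 eV = 3.3932 eV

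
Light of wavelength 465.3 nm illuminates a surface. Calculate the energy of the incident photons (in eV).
2.6646 eV

Using E = hf = hc/λ:

E = hc/λ = (6.626×10⁻³⁴ J·s)(3×10⁸ m/s) / (465.3×10⁻⁹ m)
E = 2.6646 eV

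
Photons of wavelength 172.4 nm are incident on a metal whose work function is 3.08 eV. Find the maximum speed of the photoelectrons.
1.2026e+06 m/s

First, find the maximum kinetic energy:
E_photon = hc/λ = 7.1917 eV
KE_max = E_photon - φ = 7.1917 - 3.08 = 4.1117 eV

Convert to Joules: KE_max = 4.1117 × 1.602×10⁻¹⁹ J = 6.5876e-19 J

Then use KE = ½mv² to find velocity:
v = √(2·KE/m) = √(2 × 6.5876e-19 J / 9.109e-31 kg)
v = 1.2026e+06 m/s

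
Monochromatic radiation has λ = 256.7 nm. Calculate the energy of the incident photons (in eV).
4.8299 eV

Using E = hf = hc/λ:

E = hc/λ = (6.626×10⁻³⁴ J·s)(3×10⁸ m/s) / (256.7×10⁻⁹ m)
E = 4.8299 eV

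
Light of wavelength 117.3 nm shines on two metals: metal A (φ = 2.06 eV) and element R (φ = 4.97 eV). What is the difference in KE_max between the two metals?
2.9100 eV

Using KE_max = hc/λ - φ for each metal:

Photon energy: E = hc/λ = 10.5698 eV

For metal A (φ₁ = 2.06 eV):
KE₁ = E - φ₁ = 10.5698 - 2.06 = 8.5098 eV

For element R (φ₂ = 4.97 eV):
KE₂ = E - φ₂ = 10.5698 - 4.97 = 5.5998 eV

Difference:
ΔKE = KE₁ - KE₂ = 8.5098 - 5.5998 = 2.9100 eV

Note: The difference equals the difference in work functions: 4.97 - 2.06 = 2.91 eV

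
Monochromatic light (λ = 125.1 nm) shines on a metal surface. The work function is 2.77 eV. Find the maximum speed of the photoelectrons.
1.5849e+06 m/s

First, find the maximum kinetic energy:
E_photon = hc/λ = 9.9108 eV
KE_max = E_photon - φ = 9.9108 - 2.77 = 7.1408 eV

Convert to Joules: KE_max = 7.1408 × 1.602×10⁻¹⁹ J = 1.1441e-18 J

Then use KE = ½mv² to find velocity:
v = √(2·KE/m) = √(2 × 1.1441e-18 J / 9.109e-31 kg)
v = 1.5849e+06 m/s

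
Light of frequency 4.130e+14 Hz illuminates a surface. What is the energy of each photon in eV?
1.7080 eV

Using E = hf:

E = hf = (6.626×10⁻³⁴ J·s)(4.130e+14 Hz)
E = 1.7080 eV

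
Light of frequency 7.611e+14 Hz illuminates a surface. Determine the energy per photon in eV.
3.1477 eV

Using E = hf:

E = hf = (6.626×10⁻³⁴ J·s)(7.611e+14 Hz)
E = 3.1477 eV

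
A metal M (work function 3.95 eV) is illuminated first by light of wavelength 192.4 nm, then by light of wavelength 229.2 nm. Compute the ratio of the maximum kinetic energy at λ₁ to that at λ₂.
1.7089

Using Einstein's equation: KE_max = hc/λ - φ

For λ₁ = 192.4 nm:
E₁ = hc/λ₁ = 6.4441 eV
KE₁ = E₁ - φ = 6.4441 - 3.95 = 2.4941 eV

For λ₂ = 229.2 nm:
E₂ = hc/λ₂ = 5.4094 eV
KE₂ = E₂ - φ = 5.4094 - 3.95 = 1.4594 eV

Ratio: KE₁/KE₂ = 2.4941/1.4594 = 1.7089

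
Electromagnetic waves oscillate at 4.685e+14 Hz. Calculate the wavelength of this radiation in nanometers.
639.90 nm

Using the wave equation: c = fλ

Solving for wavelength:
λ = c/f = (3×10⁸ m/s) / (4.685e+14 Hz)
λ = 639.90 nm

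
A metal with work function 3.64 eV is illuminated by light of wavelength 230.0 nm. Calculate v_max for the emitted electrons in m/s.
7.8473e+05 m/s

First, find the maximum kinetic energy:
E_photon = hc/λ = 5.3906 eV
KE_max = E_photon - φ = 5.3906 - 3.64 = 1.7506 eV

Convert to Joules: KE_max = 1.7506 × 1.602×10⁻¹⁹ J = 2.8048e-19 J

Then use KE = ½mv² to find velocity:
v = √(2·KE/m) = √(2 × 2.8048e-19 J / 9.109e-31 kg)
v = 7.8473e+05 m/s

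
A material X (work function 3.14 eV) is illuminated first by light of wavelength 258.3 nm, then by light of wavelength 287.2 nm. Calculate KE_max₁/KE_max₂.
1.4104

Using Einstein's equation: KE_max = hc/λ - φ

For λ₁ = 258.3 nm:
E₁ = hc/λ₁ = 4.8000 eV
KE₁ = E₁ - φ = 4.8000 - 3.14 = 1.6600 eV

For λ₂ = 287.2 nm:
E₂ = hc/λ₂ = 4.3170 eV
KE₂ = E₂ - φ = 4.3170 - 3.14 = 1.1770 eV

Ratio: KE₁/KE₂ = 1.6600/1.1770 = 1.4104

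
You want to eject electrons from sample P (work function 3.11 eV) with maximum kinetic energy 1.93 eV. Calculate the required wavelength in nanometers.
246.00 nm

From Einstein's equation: KE_max = hc/λ - φ

Rearranging for λ:
hc/λ = KE_max + φ
λ = hc/(KE_max + φ)

Required photon energy:
E_photon = KE_max + φ = 1.93 + 3.11 = 5.04 eV

Required wavelength:
λ = hc/E_photon = (6.626×10⁻³⁴)(3×10⁸) / (5.04 × 1.602×10⁻¹⁹)
λ = 246.00 nm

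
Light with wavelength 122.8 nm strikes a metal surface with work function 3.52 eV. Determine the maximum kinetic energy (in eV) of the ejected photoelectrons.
6.5764 eV

Using Einstein's photoelectric equation: KE_max = hf - φ = hc/λ - φ

First, calculate the photon energy:
E_photon = hc/λ = (6.626×10⁻³⁴ J·s)(3×10⁸ m/s) / (122.8×10⁻⁹ m)
E_photon = 10.0964 eV

Then, the maximum kinetic energy:
KE_max = E_photon - φ = 10.0964 eV - 3.52 eV = 6.5764 eV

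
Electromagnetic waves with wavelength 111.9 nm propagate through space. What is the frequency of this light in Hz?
2.6791e+15 Hz

Using the wave equation: c = fλ

Solving for frequency:
f = c/λ = (3×10⁸ m/s) / (111.9×10⁻⁹ m)
f = 2.6791e+15 Hz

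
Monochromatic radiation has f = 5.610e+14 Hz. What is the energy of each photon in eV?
2.3201 eV

Using E = hf:

E = hf = (6.626×10⁻³⁴ J·s)(5.610e+14 Hz)
E = 2.3201 eV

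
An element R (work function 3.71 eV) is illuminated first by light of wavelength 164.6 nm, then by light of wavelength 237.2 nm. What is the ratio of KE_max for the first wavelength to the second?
2.5198

Using Einstein's equation: KE_max = hc/λ - φ

For λ₁ = 164.6 nm:
E₁ = hc/λ₁ = 7.5325 eV
KE₁ = E₁ - φ = 7.5325 - 3.71 = 3.8225 eV

For λ₂ = 237.2 nm:
E₂ = hc/λ₂ = 5.2270 eV
KE₂ = E₂ - φ = 5.2270 - 3.71 = 1.5170 eV

Ratio: KE₁/KE₂ = 3.8225/1.5170 = 2.5198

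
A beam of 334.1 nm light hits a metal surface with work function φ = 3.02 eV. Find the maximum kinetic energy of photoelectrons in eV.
0.6910 eV

Using Einstein's photoelectric equation: KE_max = hf - φ = hc/λ - φ

First, calculate the photon energy:
E_photon = hc/λ = (6.626×10⁻³⁴ J·s)(3×10⁸ m/s) / (334.1×10⁻⁹ m)
E_photon = 3.7110 eV

Then, the maximum kinetic energy:
KE_max = E_photon - φ = 3.7110 eV - 3.02 eV = 0.6910 eV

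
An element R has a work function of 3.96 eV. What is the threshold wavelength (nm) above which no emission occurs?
313.09 nm

The threshold wavelength is when the photon energy equals the work function:
hc/λ₀ = φ

Solving for λ₀:
λ₀ = hc/φ = (6.626×10⁻³⁴ J·s)(3×10⁸ m/s) / (3.96 eV × 1.602×10⁻¹⁹ J/eV)
λ₀ = 313.09 nm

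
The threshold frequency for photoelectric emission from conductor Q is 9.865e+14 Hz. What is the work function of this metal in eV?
4.08 eV

At the threshold frequency, photon energy equals work function:
φ = hf₀

Calculating:
φ = (6.626×10⁻³⁴ J·s)(9.865e+14 Hz)
φ = 4.08 eV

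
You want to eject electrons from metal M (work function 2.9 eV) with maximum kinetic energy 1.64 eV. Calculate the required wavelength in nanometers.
273.09 nm

From Einstein's equation: KE_max = hc/λ - φ

Rearranging for λ:
hc/λ = KE_max + φ
λ = hc/(KE_max + φ)

Required photon energy:
E_photon = KE_max + φ = 1.64 + 2.9 = 4.54 eV

Required wavelength:
λ = hc/E_photon = (6.626×10⁻³⁴)(3×10⁸) / (4.54 × 1.602×10⁻¹⁹)
λ = 273.09 nm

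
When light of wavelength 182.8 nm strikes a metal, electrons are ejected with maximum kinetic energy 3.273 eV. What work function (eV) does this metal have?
3.51 eV

From Einstein's photoelectric equation: KE_max = hf - φ = hc/λ - φ

Rearranging for φ:
φ = hc/λ - KE_max

Calculate photon energy:
E_photon = hc/λ = 6.7825 eV

Therefore:
φ = 6.7825 - 3.273 = 3.51 eV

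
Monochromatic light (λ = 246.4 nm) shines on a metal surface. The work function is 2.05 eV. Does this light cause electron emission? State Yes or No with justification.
Yes

For photoemission, the photon energy must exceed the work function.

Photon energy: E = hc/λ = 5.0318 eV
Work function: φ = 2.05 eV

Since E_photon (5.0318 eV) > φ (2.05 eV), photoemission WILL occur.
The threshold wavelength is λ₀ = hc/φ = 604.8 nm.
Since 246.4 nm < 604.8 nm, the light has sufficient energy.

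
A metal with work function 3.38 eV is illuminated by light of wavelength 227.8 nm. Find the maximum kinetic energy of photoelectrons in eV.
2.0627 eV

Using Einstein's photoelectric equation: KE_max = hf - φ = hc/λ - φ

First, calculate the photon energy:
E_photon = hc/λ = (6.626×10⁻³⁴ J·s)(3×10⁸ m/s) / (227.8×10⁻⁹ m)
E_photon = 5.4427 eV

Then, the maximum kinetic energy:
KE_max = E_photon - φ = 5.4427 eV - 3.38 eV = 2.0627 eV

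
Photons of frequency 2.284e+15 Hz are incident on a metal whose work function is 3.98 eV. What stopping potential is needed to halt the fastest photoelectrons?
5.4659 V

The stopping potential V_s satisfies: eV_s = KE_max

First, find KE_max using Einstein's equation:
E_photon = hf = (6.626×10⁻³⁴ J·s)(2.284e+15 Hz) = 9.4459 eV
KE_max = E_photon - φ = 9.4459 - 3.98 = 5.4659 eV

Since eV_s = KE_max:
V_s = KE_max/e = 5.4659 V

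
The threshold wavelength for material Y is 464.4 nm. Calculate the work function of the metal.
2.67 eV

At the threshold wavelength, photon energy equals work function:
φ = hc/λ₀

Calculating:
φ = (6.626×10⁻³⁴ J·s)(3×10⁸ m/s) / (464.4×10⁻⁹ m)
φ = 2.67 eV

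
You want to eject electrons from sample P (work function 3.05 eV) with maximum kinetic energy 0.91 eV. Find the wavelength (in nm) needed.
313.09 nm

From Einstein's equation: KE_max = hc/λ - φ

Rearranging for λ:
hc/λ = KE_max + φ
λ = hc/(KE_max + φ)

Required photon energy:
E_photon = KE_max + φ = 0.91 + 3.05 = 3.96 eV

Required wavelength:
λ = hc/E_photon = (6.626×10⁻³⁴)(3×10⁸) / (3.96 × 1.602×10⁻¹⁹)
λ = 313.09 nm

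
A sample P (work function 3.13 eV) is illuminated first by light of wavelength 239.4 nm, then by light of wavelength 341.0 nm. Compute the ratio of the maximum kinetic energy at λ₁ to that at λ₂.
4.0501

Using Einstein's equation: KE_max = hc/λ - φ

For λ₁ = 239.4 nm:
E₁ = hc/λ₁ = 5.1790 eV
KE₁ = E₁ - φ = 5.1790 - 3.13 = 2.0490 eV

For λ₂ = 341.0 nm:
E₂ = hc/λ₂ = 3.6359 eV
KE₂ = E₂ - φ = 3.6359 - 3.13 = 0.5059 eV

Ratio: KE₁/KE₂ = 2.0490/0.5059 = 4.0501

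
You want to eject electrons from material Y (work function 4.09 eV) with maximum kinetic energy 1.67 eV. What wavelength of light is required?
215.25 nm

From Einstein's equation: KE_max = hc/λ - φ

Rearranging for λ:
hc/λ = KE_max + φ
λ = hc/(KE_max + φ)

Required photon energy:
E_photon = KE_max + φ = 1.67 + 4.09 = 5.76 eV

Required wavelength:
λ = hc/E_photon = (6.626×10⁻³⁴)(3×10⁸) / (5.76 × 1.602×10⁻¹⁹)
λ = 215.25 nm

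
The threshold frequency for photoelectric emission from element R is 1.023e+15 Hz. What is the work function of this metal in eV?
4.23 eV

At the threshold frequency, photon energy equals work function:
φ = hf₀

Calculating:
φ = (6.626×10⁻³⁴ J·s)(1.023e+15 Hz)
φ = 4.23 eV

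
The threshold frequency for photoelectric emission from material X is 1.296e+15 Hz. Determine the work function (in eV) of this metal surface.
5.36 eV

At the threshold frequency, photon energy equals work function:
φ = hf₀

Calculating:
φ = (6.626×10⁻³⁴ J·s)(1.296e+15 Hz)
φ = 5.36 eV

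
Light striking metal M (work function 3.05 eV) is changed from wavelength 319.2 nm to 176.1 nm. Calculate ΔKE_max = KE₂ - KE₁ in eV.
3.1563 eV

Using Einstein's equation: KE_max = hc/λ - φ

For λ₁ = 319.2 nm:
KE₁ = hc/λ₁ - φ = 3.8842 - 3.05 = 0.8342 eV

For λ₂ = 176.1 nm:
KE₂ = hc/λ₂ - φ = 7.0406 - 3.05 = 3.9906 eV

Change in KE:
ΔKE = KE₂ - KE₁ = 3.9906 - 0.8342 = 3.1563 eV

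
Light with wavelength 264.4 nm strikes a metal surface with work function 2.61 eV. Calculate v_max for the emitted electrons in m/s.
8.5523e+05 m/s

First, find the maximum kinetic energy:
E_photon = hc/λ = 4.6893 eV
KE_max = E_photon - φ = 4.6893 - 2.61 = 2.0793 eV

Convert to Joules: KE_max = 2.0793 × 1.602×10⁻¹⁹ J = 3.3314e-19 J

Then use KE = ½mv² to find velocity:
v = √(2·KE/m) = √(2 × 3.3314e-19 J / 9.109e-31 kg)
v = 8.5523e+05 m/s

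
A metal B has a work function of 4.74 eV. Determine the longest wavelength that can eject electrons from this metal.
261.57 nm

The threshold wavelength is when the photon energy equals the work function:
hc/λ₀ = φ

Solving for λ₀:
λ₀ = hc/φ = (6.626×10⁻³⁴ J·s)(3×10⁸ m/s) / (4.74 eV × 1.602×10⁻¹⁹ J/eV)
λ₀ = 261.57 nm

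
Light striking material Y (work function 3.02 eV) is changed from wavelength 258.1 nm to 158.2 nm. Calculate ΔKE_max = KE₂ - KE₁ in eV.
3.0335 eV

Using Einstein's equation: KE_max = hc/λ - φ

For λ₁ = 258.1 nm:
KE₁ = hc/λ₁ - φ = 4.8037 - 3.02 = 1.7837 eV

For λ₂ = 158.2 nm:
KE₂ = hc/λ₂ - φ = 7.8372 - 3.02 = 4.8172 eV

Change in KE:
ΔKE = KE₂ - KE₁ = 4.8172 - 1.7837 = 3.0335 eV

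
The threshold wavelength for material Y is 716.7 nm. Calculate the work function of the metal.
1.73 eV

At the threshold wavelength, photon energy equals work function:
φ = hc/λ₀

Calculating:
φ = (6.626×10⁻³⁴ J·s)(3×10⁸ m/s) / (716.7×10⁻⁹ m)
φ = 1.73 eV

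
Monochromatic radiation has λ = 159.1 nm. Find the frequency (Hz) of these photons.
1.8843e+15 Hz

Using the wave equation: c = fλ

Solving for frequency:
f = c/λ = (3×10⁸ m/s) / (159.1×10⁻⁹ m)
f = 1.8843e+15 Hz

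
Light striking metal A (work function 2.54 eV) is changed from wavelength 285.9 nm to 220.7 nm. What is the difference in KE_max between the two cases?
1.2811 eV

Using Einstein's equation: KE_max = hc/λ - φ

For λ₁ = 285.9 nm:
KE₁ = hc/λ₁ - φ = 4.3366 - 2.54 = 1.7966 eV

For λ₂ = 220.7 nm:
KE₂ = hc/λ₂ - φ = 5.6178 - 2.54 = 3.0778 eV

Change in KE:
ΔKE = KE₂ - KE₁ = 3.0778 - 1.7966 = 1.2811 eV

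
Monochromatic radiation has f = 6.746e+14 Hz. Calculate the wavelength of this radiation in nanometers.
444.40 nm

Using the wave equation: c = fλ

Solving for wavelength:
λ = c/f = (3×10⁸ m/s) / (6.746e+14 Hz)
λ = 444.40 nm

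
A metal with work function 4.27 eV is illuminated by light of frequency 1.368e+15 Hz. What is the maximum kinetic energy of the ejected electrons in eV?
1.3876 eV

Using Einstein's photoelectric equation: KE_max = hf - φ

First, calculate the photon energy:
E_photon = hf = (6.626×10⁻³⁴ J·s)(1.368e+15 Hz)
E_photon = 5.6576 eV

Then, the maximum kinetic energy:
KE_max = E_photon - φ = 5.6576 eV - 4.27 eV = 1.3876 eV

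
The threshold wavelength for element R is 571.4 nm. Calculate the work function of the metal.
2.17 eV

At the threshold wavelength, photon energy equals work function:
φ = hc/λ₀

Calculating:
φ = (6.626×10⁻³⁴ J·s)(3×10⁸ m/s) / (571.4×10⁻⁹ m)
φ = 2.17 eV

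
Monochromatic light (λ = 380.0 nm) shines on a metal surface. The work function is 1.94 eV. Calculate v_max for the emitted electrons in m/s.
6.8212e+05 m/s

First, find the maximum kinetic energy:
E_photon = hc/λ = 3.2627 eV
KE_max = E_photon - φ = 3.2627 - 1.94 = 1.3227 eV

Convert to Joules: KE_max = 1.3227 × 1.602×10⁻¹⁹ J = 2.1193e-19 J

Then use KE = ½mv² to find velocity:
v = √(2·KE/m) = √(2 × 2.1193e-19 J / 9.109e-31 kg)
v = 6.8212e+05 m/s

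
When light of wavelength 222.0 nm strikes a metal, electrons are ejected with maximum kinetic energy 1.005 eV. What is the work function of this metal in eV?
4.58 eV

From Einstein's photoelectric equation: KE_max = hf - φ = hc/λ - φ

Rearranging for φ:
φ = hc/λ - KE_max

Calculate photon energy:
E_photon = hc/λ = 5.5849 eV

Therefore:
φ = 5.5849 - 1.005 = 4.58 eV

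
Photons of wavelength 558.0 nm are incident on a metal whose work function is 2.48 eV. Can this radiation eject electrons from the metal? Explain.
No

For photoemission, the photon energy must exceed the work function.

Photon energy: E = hc/λ = 2.2219 eV
Work function: φ = 2.48 eV

Since E_photon (2.2219 eV) < φ (2.48 eV), photoemission will NOT occur.
The threshold wavelength is λ₀ = hc/φ = 499.9 nm.
Since 558.0 nm > 499.9 nm, the photons lack sufficient energy.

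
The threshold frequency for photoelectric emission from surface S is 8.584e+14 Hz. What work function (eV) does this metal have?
3.55 eV

At the threshold frequency, photon energy equals work function:
φ = hf₀

Calculating:
φ = (6.626×10⁻³⁴ J·s)(8.584e+14 Hz)
φ = 3.55 eV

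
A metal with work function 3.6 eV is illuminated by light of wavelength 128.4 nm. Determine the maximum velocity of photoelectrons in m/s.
1.4596e+06 m/s

First, find the maximum kinetic energy:
E_photon = hc/λ = 9.6561 eV
KE_max = E_photon - φ = 9.6561 - 3.6 = 6.0561 eV

Convert to Joules: KE_max = 6.0561 × 1.602×10⁻¹⁹ J = 9.7029e-19 J

Then use KE = ½mv² to find velocity:
v = √(2·KE/m) = √(2 × 9.7029e-19 J / 9.109e-31 kg)
v = 1.4596e+06 m/s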